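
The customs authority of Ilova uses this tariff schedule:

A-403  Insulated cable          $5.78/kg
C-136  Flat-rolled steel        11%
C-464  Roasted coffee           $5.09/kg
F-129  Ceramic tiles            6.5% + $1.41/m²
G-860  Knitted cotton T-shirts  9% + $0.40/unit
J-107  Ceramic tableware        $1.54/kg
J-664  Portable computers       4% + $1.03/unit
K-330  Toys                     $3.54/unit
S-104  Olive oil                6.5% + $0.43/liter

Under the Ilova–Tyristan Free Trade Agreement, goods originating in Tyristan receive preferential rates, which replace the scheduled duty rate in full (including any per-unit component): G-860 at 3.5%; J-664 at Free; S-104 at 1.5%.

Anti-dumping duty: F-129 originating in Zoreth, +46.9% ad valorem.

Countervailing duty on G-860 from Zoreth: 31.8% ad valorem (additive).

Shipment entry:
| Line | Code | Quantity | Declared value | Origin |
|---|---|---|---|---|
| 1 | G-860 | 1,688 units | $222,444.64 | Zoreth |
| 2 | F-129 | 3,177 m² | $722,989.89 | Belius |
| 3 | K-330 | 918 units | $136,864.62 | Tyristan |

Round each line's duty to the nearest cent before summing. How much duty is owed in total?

$146,156.24

Line 1 (G-860, Zoreth, 1,688 units, $222,444.64):
Base rate for G-860 is 9% + $0.40/unit.
G-860 has an FTA preferential rate, but origin Zoreth is not Tyristan; base rate stands.
Additional duty on G-860 from Zoreth: +31.8%. Applied ad valorem rate: 9% + 31.8% = 40.8%.
Duty = $222,444.64 × 40.8% + 1,688 × $0.40 = $91,432.61.
Line 2 (F-129, Belius, 3,177 m², $722,989.89):
Base rate for F-129 is 6.5% + $1.41/m².
The additional-duty order on F-129 targets Zoreth, not Belius; it does not apply.
Duty = $722,989.89 × 6.5% + 3,177 × $1.41 = $51,473.91.
Line 3 (K-330, Tyristan, 918 units, $136,864.62):
Base rate for K-330 is $3.54/unit.
Origin Tyristan is the FTA partner but K-330 is not on the preference list; base rate stands.
Duty = 918 × $3.54 = $3,249.72.
Total = $91,432.61 + $51,473.91 + $3,249.72 = $146,156.24.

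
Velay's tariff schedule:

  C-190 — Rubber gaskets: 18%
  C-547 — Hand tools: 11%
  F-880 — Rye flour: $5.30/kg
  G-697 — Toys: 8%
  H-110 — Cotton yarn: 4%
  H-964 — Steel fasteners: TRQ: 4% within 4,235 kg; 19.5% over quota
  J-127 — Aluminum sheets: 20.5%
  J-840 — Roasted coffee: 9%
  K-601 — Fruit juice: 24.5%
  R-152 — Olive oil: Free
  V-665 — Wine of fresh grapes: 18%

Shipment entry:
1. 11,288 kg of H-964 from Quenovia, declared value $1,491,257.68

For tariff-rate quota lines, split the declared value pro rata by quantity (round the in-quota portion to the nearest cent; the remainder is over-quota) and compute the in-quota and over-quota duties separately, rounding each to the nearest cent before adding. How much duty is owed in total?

$204,074.94

Line 1 (H-964, Quenovia, 11,288 kg, $1,491,257.68):
Code H-964 is under a tariff-rate quota (threshold 4,235 kg). In-quota: 4,235 kg at 4%; over-quota: 7,053 kg at 19.5%.
Pro-rata value split: in-quota = $1,491,257.68 × 4,235/11,288 = $559,485.85; over-quota = $1,491,257.68 − $559,485.85 = $931,771.83.
In-quota duty = $559,485.85 × 4% = $22,379.43. Over-quota duty = $931,771.83 × 19.5% = $181,695.51.
Line duty = $22,379.43 + $181,695.51 = $204,074.94.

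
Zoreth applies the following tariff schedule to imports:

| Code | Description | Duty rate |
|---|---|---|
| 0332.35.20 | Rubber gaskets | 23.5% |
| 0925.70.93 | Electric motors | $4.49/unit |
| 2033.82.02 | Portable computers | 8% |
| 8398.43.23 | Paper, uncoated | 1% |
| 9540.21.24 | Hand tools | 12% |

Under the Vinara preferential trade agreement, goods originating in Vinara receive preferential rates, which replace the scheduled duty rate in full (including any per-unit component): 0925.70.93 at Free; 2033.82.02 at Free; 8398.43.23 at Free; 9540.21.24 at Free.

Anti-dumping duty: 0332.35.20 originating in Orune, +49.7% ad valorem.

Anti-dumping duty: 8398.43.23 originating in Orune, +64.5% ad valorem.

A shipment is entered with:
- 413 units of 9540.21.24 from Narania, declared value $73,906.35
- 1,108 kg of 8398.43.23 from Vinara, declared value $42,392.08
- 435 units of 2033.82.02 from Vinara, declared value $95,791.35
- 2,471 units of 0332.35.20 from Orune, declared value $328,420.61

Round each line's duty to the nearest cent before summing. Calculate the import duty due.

$249,272.65

Line 1 (9540.21.24, Narania, 413 units, $73,906.35):
Base rate for 9540.21.24 is 12%.
9540.21.24 has an FTA preferential rate, but origin Narania is not Vinara; base rate stands.
Duty = $73,906.35 × 12% = $8,868.76.
Line 2 (8398.43.23, Vinara, 1,108 kg, $42,392.08):
Base rate for 8398.43.23 is 1%.
Origin Vinara qualifies under the Zoreth–Vinara agreement and 8398.43.23 is covered: preferential rate Free applies instead.
The additional-duty order on 8398.43.23 targets Orune, not Vinara; it does not apply.
Duty = $42,392.08 × 0% = $0.00.
Line 3 (2033.82.02, Vinara, 435 units, $95,791.35):
Base rate for 2033.82.02 is 8%.
Origin Vinara qualifies under the Zoreth–Vinara agreement and 2033.82.02 is covered: preferential rate Free applies instead.
Duty = $95,791.35 × 0% = $0.00.
Line 4 (0332.35.20, Orune, 2,471 units, $328,420.61):
Base rate for 0332.35.20 is 23.5%.
Additional duty on 0332.35.20 from Orune: +49.7%. Applied ad valorem rate: 23.5% + 49.7% = 73.2%.
Duty = $328,420.61 × 73.2% = $240,403.89.
Total = $8,868.76 + $0.00 + $0.00 + $240,403.89 = $249,272.65.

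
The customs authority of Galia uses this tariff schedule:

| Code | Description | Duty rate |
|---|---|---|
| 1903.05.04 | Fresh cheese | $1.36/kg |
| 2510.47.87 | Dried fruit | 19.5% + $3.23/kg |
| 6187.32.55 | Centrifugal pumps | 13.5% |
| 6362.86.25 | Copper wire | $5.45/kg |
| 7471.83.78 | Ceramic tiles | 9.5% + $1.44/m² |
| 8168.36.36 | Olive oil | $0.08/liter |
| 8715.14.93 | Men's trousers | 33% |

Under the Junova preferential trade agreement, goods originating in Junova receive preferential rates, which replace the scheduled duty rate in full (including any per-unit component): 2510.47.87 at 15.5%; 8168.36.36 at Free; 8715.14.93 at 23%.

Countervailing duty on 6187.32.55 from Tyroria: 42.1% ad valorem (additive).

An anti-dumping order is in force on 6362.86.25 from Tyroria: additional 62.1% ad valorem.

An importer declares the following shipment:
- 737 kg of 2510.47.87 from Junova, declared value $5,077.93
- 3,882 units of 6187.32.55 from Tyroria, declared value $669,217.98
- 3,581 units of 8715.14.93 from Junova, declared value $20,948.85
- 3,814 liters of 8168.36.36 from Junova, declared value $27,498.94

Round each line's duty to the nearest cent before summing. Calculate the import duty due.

$377,690.52

Line 1 (2510.47.87, Junova, 737 kg, $5,077.93):
Base rate for 2510.47.87 is 19.5% + $3.23/kg.
Origin Junova qualifies under the Galia–Junova agreement and 2510.47.87 is covered: preferential rate 15.5% applies instead.
Duty = $5,077.93 × 15.5% = $787.08.
Line 2 (6187.32.55, Tyroria, 3,882 units, $669,217.98):
Base rate for 6187.32.55 is 13.5%.
Additional duty on 6187.32.55 from Tyroria: +42.1%. Applied ad valorem rate: 13.5% + 42.1% = 55.6%.
Duty = $669,217.98 × 55.6% = $372,085.20.
Line 3 (8715.14.93, Junova, 3,581 units, $20,948.85):
Base rate for 8715.14.93 is 33%.
Origin Junova qualifies under the Galia–Junova agreement and 8715.14.93 is covered: preferential rate 23% applies instead.
Duty = $20,948.85 × 23% = $4,818.24.
Line 4 (8168.36.36, Junova, 3,814 liters, $27,498.94):
Base rate for 8168.36.36 is $0.08/liter.
Origin Junova qualifies under the Galia–Junova agreement and 8168.36.36 is covered: preferential rate Free applies instead.
Duty = $27,498.94 × 0% = $0.00.
Total = $787.08 + $372,085.20 + $4,818.24 + $0.00 = $377,690.52.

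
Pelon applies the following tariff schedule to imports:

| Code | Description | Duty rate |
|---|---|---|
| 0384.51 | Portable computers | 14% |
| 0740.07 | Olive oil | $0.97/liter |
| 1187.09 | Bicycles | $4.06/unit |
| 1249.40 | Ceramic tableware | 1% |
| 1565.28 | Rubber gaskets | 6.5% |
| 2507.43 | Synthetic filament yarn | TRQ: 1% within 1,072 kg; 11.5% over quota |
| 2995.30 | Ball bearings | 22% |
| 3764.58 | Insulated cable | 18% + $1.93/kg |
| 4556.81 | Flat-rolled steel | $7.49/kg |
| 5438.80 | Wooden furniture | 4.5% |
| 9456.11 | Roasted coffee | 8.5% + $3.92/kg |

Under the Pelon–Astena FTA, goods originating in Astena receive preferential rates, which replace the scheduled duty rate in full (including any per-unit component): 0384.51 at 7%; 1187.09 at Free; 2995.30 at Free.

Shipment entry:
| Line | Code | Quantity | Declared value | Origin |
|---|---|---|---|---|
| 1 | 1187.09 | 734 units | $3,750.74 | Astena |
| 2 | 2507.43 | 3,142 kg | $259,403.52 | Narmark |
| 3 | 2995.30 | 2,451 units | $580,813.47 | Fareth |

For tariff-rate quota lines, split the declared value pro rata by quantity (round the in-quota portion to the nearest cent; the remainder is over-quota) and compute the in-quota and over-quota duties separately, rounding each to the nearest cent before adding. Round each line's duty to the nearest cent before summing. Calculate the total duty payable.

$148,317.41

Line 1 (1187.09, Astena, 734 units, $3,750.74):
Base rate for 1187.09 is $4.06/unit.
Origin Astena qualifies under the Pelon–Astena agreement and 1187.09 is covered: preferential rate Free applies instead.
Duty = $3,750.74 × 0% = $0.00.
Line 2 (2507.43, Narmark, 3,142 kg, $259,403.52):
Code 2507.43 is under a tariff-rate quota (threshold 1,072 kg). In-quota: 1,072 kg at 1%; over-quota: 2,070 kg at 11.5%.
Pro-rata value split: in-quota = $259,403.52 × 1,072/3,142 = $88,504.32; over-quota = $259,403.52 − $88,504.32 = $170,899.20.
In-quota duty = $88,504.32 × 1% = $885.04. Over-quota duty = $170,899.20 × 11.5% = $19,653.41.
Line duty = $885.04 + $19,653.41 = $20,538.45.
Line 3 (2995.30, Fareth, 2,451 units, $580,813.47):
Base rate for 2995.30 is 22%.
2995.30 has an FTA preferential rate, but origin Fareth is not Astena; base rate stands.
Duty = $580,813.47 × 22% = $127,778.96.
Total = $0.00 + $20,538.45 + $127,778.96 = $148,317.41.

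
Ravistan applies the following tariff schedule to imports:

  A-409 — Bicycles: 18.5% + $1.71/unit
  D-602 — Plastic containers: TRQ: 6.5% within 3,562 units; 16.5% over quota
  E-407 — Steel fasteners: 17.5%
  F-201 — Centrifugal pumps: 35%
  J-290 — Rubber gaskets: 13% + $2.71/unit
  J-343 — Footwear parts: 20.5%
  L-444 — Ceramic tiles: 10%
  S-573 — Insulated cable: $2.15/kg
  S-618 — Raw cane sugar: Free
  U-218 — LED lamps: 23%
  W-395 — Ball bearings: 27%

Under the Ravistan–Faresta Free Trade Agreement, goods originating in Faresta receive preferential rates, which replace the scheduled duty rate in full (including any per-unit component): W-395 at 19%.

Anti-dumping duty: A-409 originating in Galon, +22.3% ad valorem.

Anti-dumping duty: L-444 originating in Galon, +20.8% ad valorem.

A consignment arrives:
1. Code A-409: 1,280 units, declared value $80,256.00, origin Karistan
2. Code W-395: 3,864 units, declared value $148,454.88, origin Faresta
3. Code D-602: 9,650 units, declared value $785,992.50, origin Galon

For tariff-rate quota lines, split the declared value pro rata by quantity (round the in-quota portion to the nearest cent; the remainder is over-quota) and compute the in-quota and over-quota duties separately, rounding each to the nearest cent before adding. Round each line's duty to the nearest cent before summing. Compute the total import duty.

$145,918.86

Line 1 (A-409, Karistan, 1,280 units, $80,256.00):
Base rate for A-409 is 18.5% + $1.71/unit.
The additional-duty order on A-409 targets Galon, not Karistan; it does not apply.
Duty = $80,256.00 × 18.5% + 1,280 × $1.71 = $17,036.16.
Line 2 (W-395, Faresta, 3,864 units, $148,454.88):
Base rate for W-395 is 27%.
Origin Faresta qualifies under the Ravistan–Faresta agreement and W-395 is covered: preferential rate 19% applies instead.
Duty = $148,454.88 × 19% = $28,206.43.
Line 3 (D-602, Galon, 9,650 units, $785,992.50):
Code D-602 is under a tariff-rate quota (threshold 3,562 units). In-quota: 3,562 units at 6.5%; over-quota: 6,088 units at 16.5%.
Pro-rata value split: in-quota = $785,992.50 × 3,562/9,650 = $290,124.90; over-quota = $785,992.50 − $290,124.90 = $495,867.60.
In-quota duty = $290,124.90 × 6.5% = $18,858.12. Over-quota duty = $495,867.60 × 16.5% = $81,818.15.
Line duty = $18,858.12 + $81,818.15 = $100,676.27.
Total = $17,036.16 + $28,206.43 + $100,676.27 = $145,918.86.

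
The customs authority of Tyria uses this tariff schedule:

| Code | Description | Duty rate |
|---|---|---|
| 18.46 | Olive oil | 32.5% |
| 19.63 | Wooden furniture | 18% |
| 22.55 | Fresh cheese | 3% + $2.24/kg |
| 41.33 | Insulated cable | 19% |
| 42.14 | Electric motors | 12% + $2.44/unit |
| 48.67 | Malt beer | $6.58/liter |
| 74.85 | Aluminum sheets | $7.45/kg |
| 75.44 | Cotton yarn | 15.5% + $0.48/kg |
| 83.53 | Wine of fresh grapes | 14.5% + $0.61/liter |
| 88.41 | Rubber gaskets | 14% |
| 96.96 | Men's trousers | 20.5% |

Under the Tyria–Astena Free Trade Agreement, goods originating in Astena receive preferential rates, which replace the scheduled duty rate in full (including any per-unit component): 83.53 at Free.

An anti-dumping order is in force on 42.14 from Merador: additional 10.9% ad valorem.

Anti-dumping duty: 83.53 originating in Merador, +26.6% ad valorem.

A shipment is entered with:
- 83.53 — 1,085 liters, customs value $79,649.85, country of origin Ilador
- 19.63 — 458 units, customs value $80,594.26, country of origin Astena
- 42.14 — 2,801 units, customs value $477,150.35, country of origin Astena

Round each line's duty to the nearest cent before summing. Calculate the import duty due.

Line 1 (83.53, Ilador, 1,085 liters, $79,649.85):
Base rate for 83.53 is 14.5% + $0.61/liter.
83.53 has an FTA preferential rate, but origin Ilador is not Astena; base rate stands.
The additional-duty order on 83.53 targets Merador, not Ilador; it does not apply.
Duty = $79,649.85 × 14.5% + 1,085 × $0.61 = $12,211.08.
Line 2 (19.63, Astena, 458 units, $80,594.26):
Base rate for 19.63 is 18%.
Origin Astena is the FTA partner but 19.63 is not on the preference list; base rate stands.
Duty = $80,594.26 × 18% = $14,506.97.
Line 3 (42.14, Astena, 2,801 units, $477,150.35):
Base rate for 42.14 is 12% + $2.44/unit.
Origin Astena is the FTA partner but 42.14 is not on the preference list; base rate stands.
The additional-duty order on 42.14 targets Merador, not Astena; it does not apply.
Duty = $477,150.35 × 12% + 2,801 × $2.44 = $64,092.48.
Total = $12,211.08 + $14,506.97 + $64,092.48 = $90,810.53.

$90,810.53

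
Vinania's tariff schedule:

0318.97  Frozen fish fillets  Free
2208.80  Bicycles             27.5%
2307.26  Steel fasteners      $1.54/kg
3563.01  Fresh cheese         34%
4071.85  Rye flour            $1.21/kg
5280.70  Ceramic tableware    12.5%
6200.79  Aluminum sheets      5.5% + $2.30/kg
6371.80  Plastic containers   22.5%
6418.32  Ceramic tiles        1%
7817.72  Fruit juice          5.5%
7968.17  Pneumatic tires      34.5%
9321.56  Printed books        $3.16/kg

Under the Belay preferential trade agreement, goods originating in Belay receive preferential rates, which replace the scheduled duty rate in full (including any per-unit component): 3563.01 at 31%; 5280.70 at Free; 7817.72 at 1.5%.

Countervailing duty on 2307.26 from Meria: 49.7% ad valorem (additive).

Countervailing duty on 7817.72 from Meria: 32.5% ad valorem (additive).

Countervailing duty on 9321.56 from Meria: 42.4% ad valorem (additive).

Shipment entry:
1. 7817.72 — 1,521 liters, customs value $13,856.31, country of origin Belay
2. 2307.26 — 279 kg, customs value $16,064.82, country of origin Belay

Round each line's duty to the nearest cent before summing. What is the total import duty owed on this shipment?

$637.50

Line 1 (7817.72, Belay, 1,521 liters, $13,856.31):
Base rate for 7817.72 is 5.5%.
Origin Belay qualifies under the Vinania–Belay agreement and 7817.72 is covered: preferential rate 1.5% applies instead.
The additional-duty order on 7817.72 targets Meria, not Belay; it does not apply.
Duty = $13,856.31 × 1.5% = $207.84.
Line 2 (2307.26, Belay, 279 kg, $16,064.82):
Base rate for 2307.26 is $1.54/kg.
Origin Belay is the FTA partner but 2307.26 is not on the preference list; base rate stands.
The additional-duty order on 2307.26 targets Meria, not Belay; it does not apply.
Duty = 279 × $1.54 = $429.66.
Total = $207.84 + $429.66 = $637.50.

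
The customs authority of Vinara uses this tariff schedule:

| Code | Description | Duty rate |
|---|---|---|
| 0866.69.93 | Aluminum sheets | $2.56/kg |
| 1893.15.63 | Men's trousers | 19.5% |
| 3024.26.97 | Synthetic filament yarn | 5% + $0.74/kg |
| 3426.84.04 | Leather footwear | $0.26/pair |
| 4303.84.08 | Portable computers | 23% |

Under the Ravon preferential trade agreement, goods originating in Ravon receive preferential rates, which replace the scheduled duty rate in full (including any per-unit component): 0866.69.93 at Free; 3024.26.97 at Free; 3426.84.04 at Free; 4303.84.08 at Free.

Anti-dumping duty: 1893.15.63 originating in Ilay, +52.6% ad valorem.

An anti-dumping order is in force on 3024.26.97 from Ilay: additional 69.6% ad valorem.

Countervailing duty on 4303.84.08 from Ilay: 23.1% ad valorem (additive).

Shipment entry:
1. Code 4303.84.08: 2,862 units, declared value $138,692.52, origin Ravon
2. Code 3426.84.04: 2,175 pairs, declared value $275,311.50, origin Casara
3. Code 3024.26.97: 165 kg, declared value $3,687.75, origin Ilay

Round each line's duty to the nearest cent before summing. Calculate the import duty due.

$3,438.66

Line 1 (4303.84.08, Ravon, 2,862 units, $138,692.52):
Base rate for 4303.84.08 is 23%.
Origin Ravon qualifies under the Vinara–Ravon agreement and 4303.84.08 is covered: preferential rate Free applies instead.
The additional-duty order on 4303.84.08 targets Ilay, not Ravon; it does not apply.
Duty = $138,692.52 × 0% = $0.00.
Line 2 (3426.84.04, Casara, 2,175 pairs, $275,311.50):
Base rate for 3426.84.04 is $0.26/pair.
3426.84.04 has an FTA preferential rate, but origin Casara is not Ravon; base rate stands.
Duty = 2,175 × $0.26 = $565.50.
Line 3 (3024.26.97, Ilay, 165 kg, $3,687.75):
Base rate for 3024.26.97 is 5% + $0.74/kg.
3024.26.97 has an FTA preferential rate, but origin Ilay is not Ravon; base rate stands.
Additional duty on 3024.26.97 from Ilay: +69.6%. Applied ad valorem rate: 5% + 69.6% = 74.6%.
Duty = $3,687.75 × 74.6% + 165 × $0.74 = $2,873.16.
Total = $0.00 + $565.50 + $2,873.16 = $3,438.66.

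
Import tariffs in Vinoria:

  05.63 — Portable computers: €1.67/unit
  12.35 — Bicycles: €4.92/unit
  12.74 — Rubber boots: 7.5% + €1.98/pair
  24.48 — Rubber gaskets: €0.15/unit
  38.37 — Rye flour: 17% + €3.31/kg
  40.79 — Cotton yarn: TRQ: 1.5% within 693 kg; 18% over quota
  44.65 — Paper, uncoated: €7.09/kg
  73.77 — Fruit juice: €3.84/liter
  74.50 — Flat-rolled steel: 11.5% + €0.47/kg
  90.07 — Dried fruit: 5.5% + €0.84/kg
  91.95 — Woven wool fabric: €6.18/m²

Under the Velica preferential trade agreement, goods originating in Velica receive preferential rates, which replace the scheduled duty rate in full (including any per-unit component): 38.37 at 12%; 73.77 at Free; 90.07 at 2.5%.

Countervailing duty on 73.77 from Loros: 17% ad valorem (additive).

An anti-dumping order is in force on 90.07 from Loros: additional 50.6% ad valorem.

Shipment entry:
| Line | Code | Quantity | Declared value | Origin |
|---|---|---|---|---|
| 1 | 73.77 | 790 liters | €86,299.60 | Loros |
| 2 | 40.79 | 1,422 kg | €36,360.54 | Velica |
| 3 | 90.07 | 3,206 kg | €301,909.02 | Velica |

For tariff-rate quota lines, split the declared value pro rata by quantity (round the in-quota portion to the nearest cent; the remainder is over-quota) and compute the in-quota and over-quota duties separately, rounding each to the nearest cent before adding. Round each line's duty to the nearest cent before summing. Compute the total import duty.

Line 1 (73.77, Loros, 790 liters, €86,299.60):
Base rate for 73.77 is €3.84/liter.
73.77 has an FTA preferential rate, but origin Loros is not Velica; base rate stands.
Additional duty on 73.77 from Loros: +17% ad valorem. Applied ad valorem rate = 17%.
Duty = €86,299.60 × 17% + 790 × €3.84 = €17,704.53.
Line 2 (40.79, Velica, 1,422 kg, €36,360.54):
Code 40.79 is under a tariff-rate quota (threshold 693 kg). In-quota: 693 kg at 1.5%; over-quota: 729 kg at 18%.
Pro-rata value split: in-quota = €36,360.54 × 693/1,422 = €17,720.01; over-quota = €36,360.54 − €17,720.01 = €18,640.53.
In-quota duty = €17,720.01 × 1.5% = €265.80. Over-quota duty = €18,640.53 × 18% = €3,355.30.
Line duty = €265.80 + €3,355.30 = €3,621.10.
Line 3 (90.07, Velica, 3,206 kg, €301,909.02):
Base rate for 90.07 is 5.5% + €0.84/kg.
Origin Velica qualifies under the Vinoria–Velica agreement and 90.07 is covered: preferential rate 2.5% applies instead.
The additional-duty order on 90.07 targets Loros, not Velica; it does not apply.
Duty = €301,909.02 × 2.5% = €7,547.73.
Total = €17,704.53 + €3,621.10 + €7,547.73 = €28,873.36.

€28,873.36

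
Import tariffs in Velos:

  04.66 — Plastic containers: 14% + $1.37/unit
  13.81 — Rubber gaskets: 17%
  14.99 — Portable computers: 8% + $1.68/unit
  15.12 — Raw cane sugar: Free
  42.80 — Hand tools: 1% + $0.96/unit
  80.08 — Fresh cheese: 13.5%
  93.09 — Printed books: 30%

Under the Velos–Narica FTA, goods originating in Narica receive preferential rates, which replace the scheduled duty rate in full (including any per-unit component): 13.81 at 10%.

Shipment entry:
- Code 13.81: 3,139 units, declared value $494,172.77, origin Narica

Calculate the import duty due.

Line 1 (13.81, Narica, 3,139 units, $494,172.77):
Base rate for 13.81 is 17%.
Origin Narica qualifies under the Velos–Narica agreement and 13.81 is covered: preferential rate 10% applies instead.
Duty = $494,172.77 × 10% = $49,417.28.

$49,417.28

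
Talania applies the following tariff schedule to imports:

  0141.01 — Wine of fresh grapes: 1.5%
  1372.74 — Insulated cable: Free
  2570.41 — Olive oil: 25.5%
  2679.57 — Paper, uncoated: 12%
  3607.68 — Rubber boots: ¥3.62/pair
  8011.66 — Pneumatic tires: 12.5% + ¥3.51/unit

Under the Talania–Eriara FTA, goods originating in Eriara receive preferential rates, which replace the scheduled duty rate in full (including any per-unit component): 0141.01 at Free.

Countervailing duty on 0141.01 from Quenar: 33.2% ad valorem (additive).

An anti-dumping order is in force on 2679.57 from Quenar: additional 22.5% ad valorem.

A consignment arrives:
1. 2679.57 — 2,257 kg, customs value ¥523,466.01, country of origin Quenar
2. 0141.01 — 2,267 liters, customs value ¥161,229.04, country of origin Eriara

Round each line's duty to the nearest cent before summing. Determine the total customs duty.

Line 1 (2679.57, Quenar, 2,257 kg, ¥523,466.01):
Base rate for 2679.57 is 12%.
Additional duty on 2679.57 from Quenar: +22.5%. Applied ad valorem rate: 12% + 22.5% = 34.5%.
Duty = ¥523,466.01 × 34.5% = ¥180,595.77.
Line 2 (0141.01, Eriara, 2,267 liters, ¥161,229.04):
Base rate for 0141.01 is 1.5%.
Origin Eriara qualifies under the Talania–Eriara agreement and 0141.01 is covered: preferential rate Free applies instead.
The additional-duty order on 0141.01 targets Quenar, not Eriara; it does not apply.
Duty = ¥161,229.04 × 0% = ¥0.00.
Total = ¥180,595.77 + ¥0.00 = ¥180,595.77.

¥180,595.77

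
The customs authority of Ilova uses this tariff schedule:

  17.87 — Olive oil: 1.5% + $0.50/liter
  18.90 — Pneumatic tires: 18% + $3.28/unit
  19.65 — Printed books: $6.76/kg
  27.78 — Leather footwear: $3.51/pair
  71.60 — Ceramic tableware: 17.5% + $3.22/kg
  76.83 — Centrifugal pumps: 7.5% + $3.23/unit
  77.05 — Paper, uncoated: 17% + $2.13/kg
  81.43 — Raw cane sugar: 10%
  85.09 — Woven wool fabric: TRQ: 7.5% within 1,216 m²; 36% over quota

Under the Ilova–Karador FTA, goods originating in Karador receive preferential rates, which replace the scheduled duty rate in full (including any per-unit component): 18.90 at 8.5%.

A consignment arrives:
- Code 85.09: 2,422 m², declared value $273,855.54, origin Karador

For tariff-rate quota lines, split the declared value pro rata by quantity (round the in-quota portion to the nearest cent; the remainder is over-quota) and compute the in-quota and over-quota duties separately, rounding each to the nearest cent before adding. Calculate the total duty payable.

Line 1 (85.09, Karador, 2,422 m², $273,855.54):
Code 85.09 is under a tariff-rate quota (threshold 1,216 m²). In-quota: 1,216 m² at 7.5%; over-quota: 1,206 m² at 36%.
Pro-rata value split: in-quota = $273,855.54 × 1,216/2,422 = $137,493.12; over-quota = $273,855.54 − $137,493.12 = $136,362.42.
In-quota duty = $137,493.12 × 7.5% = $10,311.98. Over-quota duty = $136,362.42 × 36% = $49,090.47.
Line duty = $10,311.98 + $49,090.47 = $59,402.45.

$59,402.45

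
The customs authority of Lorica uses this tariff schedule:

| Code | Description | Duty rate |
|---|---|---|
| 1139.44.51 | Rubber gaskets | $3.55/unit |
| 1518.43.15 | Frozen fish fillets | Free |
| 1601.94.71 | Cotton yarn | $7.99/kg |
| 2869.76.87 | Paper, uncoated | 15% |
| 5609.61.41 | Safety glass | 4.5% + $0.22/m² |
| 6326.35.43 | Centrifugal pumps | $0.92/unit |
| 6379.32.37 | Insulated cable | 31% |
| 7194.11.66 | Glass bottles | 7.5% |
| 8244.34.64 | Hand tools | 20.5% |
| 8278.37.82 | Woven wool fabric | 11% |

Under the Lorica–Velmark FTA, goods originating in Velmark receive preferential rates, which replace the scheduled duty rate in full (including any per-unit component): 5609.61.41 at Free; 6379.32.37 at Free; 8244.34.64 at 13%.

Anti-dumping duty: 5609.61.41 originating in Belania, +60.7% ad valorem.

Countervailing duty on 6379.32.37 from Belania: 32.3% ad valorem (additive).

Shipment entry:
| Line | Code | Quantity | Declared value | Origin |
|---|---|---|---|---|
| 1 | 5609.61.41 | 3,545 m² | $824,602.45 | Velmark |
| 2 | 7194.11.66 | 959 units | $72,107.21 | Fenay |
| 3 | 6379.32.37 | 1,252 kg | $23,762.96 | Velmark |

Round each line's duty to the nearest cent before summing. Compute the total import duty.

$5,408.04

Line 1 (5609.61.41, Velmark, 3,545 m², $824,602.45):
Base rate for 5609.61.41 is 4.5% + $0.22/m².
Origin Velmark qualifies under the Lorica–Velmark agreement and 5609.61.41 is covered: preferential rate Free applies instead.
The additional-duty order on 5609.61.41 targets Belania, not Velmark; it does not apply.
Duty = $824,602.45 × 0% = $0.00.
Line 2 (7194.11.66, Fenay, 959 units, $72,107.21):
Base rate for 7194.11.66 is 7.5%.
Duty = $72,107.21 × 7.5% = $5,408.04.
Line 3 (6379.32.37, Velmark, 1,252 kg, $23,762.96):
Base rate for 6379.32.37 is 31%.
Origin Velmark qualifies under the Lorica–Velmark agreement and 6379.32.37 is covered: preferential rate Free applies instead.
The additional-duty order on 6379.32.37 targets Belania, not Velmark; it does not apply.
Duty = $23,762.96 × 0% = $0.00.
Total = $0.00 + $5,408.04 + $0.00 = $5,408.04.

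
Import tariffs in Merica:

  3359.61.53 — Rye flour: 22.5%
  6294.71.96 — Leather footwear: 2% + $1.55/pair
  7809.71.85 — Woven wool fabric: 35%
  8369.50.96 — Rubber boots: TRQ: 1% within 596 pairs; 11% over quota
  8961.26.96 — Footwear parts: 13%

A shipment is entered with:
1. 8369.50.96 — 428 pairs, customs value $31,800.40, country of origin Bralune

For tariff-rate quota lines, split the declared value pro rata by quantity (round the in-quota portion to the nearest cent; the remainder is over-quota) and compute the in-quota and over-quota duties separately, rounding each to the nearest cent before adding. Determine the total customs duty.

$318.00

Line 1 (8369.50.96, Bralune, 428 pairs, $31,800.40):
Code 8369.50.96 is under a tariff-rate quota (threshold 596 pairs). Quantity 428 pairs is within the quota, so the in-quota rate 1% applies to the full value.
Duty = $31,800.40 × 1% = $318.00.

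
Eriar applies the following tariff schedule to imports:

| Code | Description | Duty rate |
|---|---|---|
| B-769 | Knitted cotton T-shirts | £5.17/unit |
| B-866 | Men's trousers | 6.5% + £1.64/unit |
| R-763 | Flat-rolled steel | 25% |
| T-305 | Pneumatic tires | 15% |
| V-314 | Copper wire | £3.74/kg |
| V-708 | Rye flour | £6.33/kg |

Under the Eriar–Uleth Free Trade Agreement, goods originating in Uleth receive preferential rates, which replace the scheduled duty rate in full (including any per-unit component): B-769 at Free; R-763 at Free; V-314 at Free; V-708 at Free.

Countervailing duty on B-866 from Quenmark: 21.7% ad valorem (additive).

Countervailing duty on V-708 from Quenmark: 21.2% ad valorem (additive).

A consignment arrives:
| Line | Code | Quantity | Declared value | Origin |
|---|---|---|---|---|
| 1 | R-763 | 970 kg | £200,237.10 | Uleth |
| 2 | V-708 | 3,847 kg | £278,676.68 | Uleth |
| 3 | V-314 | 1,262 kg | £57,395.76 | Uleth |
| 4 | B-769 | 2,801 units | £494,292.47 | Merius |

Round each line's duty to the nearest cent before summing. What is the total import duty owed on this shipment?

Line 1 (R-763, Uleth, 970 kg, £200,237.10):
Base rate for R-763 is 25%.
Origin Uleth qualifies under the Eriar–Uleth agreement and R-763 is covered: preferential rate Free applies instead.
Duty = £200,237.10 × 0% = £0.00.
Line 2 (V-708, Uleth, 3,847 kg, £278,676.68):
Base rate for V-708 is £6.33/kg.
Origin Uleth qualifies under the Eriar–Uleth agreement and V-708 is covered: preferential rate Free applies instead.
The additional-duty order on V-708 targets Quenmark, not Uleth; it does not apply.
Duty = £278,676.68 × 0% = £0.00.
Line 3 (V-314, Uleth, 1,262 kg, £57,395.76):
Base rate for V-314 is £3.74/kg.
Origin Uleth qualifies under the Eriar–Uleth agreement and V-314 is covered: preferential rate Free applies instead.
Duty = £57,395.76 × 0% = £0.00.
Line 4 (B-769, Merius, 2,801 units, £494,292.47):
Base rate for B-769 is £5.17/unit.
B-769 has an FTA preferential rate, but origin Merius is not Uleth; base rate stands.
Duty = 2,801 × £5.17 = £14,481.17.
Total = £0.00 + £0.00 + £0.00 + £14,481.17 = £14,481.17.

£14,481.17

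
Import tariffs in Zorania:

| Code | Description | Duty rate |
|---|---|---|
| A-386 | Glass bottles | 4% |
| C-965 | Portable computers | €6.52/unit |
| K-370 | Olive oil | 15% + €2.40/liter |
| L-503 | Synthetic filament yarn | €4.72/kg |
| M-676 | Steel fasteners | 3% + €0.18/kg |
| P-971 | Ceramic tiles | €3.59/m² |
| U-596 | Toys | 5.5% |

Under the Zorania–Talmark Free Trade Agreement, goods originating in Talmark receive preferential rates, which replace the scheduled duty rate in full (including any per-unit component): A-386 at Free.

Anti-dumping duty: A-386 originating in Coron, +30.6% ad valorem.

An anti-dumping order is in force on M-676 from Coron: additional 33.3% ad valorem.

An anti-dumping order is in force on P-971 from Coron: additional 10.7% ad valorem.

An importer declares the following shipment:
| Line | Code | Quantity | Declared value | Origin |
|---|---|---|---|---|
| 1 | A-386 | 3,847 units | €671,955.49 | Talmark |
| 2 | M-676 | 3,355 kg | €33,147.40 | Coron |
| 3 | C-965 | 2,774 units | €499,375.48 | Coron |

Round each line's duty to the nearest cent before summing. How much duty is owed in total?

Line 1 (A-386, Talmark, 3,847 units, €671,955.49):
Base rate for A-386 is 4%.
Origin Talmark qualifies under the Zorania–Talmark agreement and A-386 is covered: preferential rate Free applies instead.
The additional-duty order on A-386 targets Coron, not Talmark; it does not apply.
Duty = €671,955.49 × 0% = €0.00.
Line 2 (M-676, Coron, 3,355 kg, €33,147.40):
Base rate for M-676 is 3% + €0.18/kg.
Additional duty on M-676 from Coron: +33.3%. Applied ad valorem rate: 3% + 33.3% = 36.3%.
Duty = €33,147.40 × 36.3% + 3,355 × €0.18 = €12,636.41.
Line 3 (C-965, Coron, 2,774 units, €499,375.48):
Base rate for C-965 is €6.52/unit.
Duty = 2,774 × €6.52 = €18,086.48.
Total = €0.00 + €12,636.41 + €18,086.48 = €30,722.89.

€30,722.89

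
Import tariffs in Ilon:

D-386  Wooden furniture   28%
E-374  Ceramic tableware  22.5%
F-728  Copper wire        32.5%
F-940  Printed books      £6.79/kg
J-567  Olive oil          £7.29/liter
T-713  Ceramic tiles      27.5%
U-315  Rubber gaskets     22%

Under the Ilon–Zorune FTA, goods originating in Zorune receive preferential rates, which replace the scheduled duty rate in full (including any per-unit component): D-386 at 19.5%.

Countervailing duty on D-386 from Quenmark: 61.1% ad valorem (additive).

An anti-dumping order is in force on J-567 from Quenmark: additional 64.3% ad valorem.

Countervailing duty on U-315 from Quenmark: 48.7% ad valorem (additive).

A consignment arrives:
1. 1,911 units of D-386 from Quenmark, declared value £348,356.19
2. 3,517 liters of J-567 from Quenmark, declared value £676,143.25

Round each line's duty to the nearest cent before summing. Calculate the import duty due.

£770,784.41

Line 1 (D-386, Quenmark, 1,911 units, £348,356.19):
Base rate for D-386 is 28%.
D-386 has an FTA preferential rate, but origin Quenmark is not Zorune; base rate stands.
Additional duty on D-386 from Quenmark: +61.1%. Applied ad valorem rate: 28% + 61.1% = 89.1%.
Duty = £348,356.19 × 89.1% = £310,385.37.
Line 2 (J-567, Quenmark, 3,517 liters, £676,143.25):
Base rate for J-567 is £7.29/liter.
Additional duty on J-567 from Quenmark: +64.3% ad valorem. Applied ad valorem rate = 64.3%.
Duty = £676,143.25 × 64.3% + 3,517 × £7.29 = £460,399.04.
Total = £310,385.37 + £460,399.04 = £770,784.41.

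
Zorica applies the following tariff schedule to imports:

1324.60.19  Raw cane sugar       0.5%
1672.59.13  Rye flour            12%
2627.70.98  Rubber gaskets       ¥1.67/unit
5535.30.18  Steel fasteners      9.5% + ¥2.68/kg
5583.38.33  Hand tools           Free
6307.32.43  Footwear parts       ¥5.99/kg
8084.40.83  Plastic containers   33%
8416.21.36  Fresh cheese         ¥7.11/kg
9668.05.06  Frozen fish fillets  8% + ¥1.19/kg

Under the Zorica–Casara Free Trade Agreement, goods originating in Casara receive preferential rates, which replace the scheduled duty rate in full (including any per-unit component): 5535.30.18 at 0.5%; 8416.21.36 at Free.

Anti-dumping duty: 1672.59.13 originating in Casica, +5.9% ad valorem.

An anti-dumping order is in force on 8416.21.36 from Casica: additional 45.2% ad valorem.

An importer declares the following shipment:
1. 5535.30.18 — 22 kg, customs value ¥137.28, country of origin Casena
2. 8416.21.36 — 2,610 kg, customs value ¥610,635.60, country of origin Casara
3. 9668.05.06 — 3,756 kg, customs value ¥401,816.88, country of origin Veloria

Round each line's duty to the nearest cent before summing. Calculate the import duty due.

Line 1 (5535.30.18, Casena, 22 kg, ¥137.28):
Base rate for 5535.30.18 is 9.5% + ¥2.68/kg.
5535.30.18 has an FTA preferential rate, but origin Casena is not Casara; base rate stands.
Duty = ¥137.28 × 9.5% + 22 × ¥2.68 = ¥72.00.
Line 2 (8416.21.36, Casara, 2,610 kg, ¥610,635.60):
Base rate for 8416.21.36 is ¥7.11/kg.
Origin Casara qualifies under the Zorica–Casara agreement and 8416.21.36 is covered: preferential rate Free applies instead.
The additional-duty order on 8416.21.36 targets Casica, not Casara; it does not apply.
Duty = ¥610,635.60 × 0% = ¥0.00.
Line 3 (9668.05.06, Veloria, 3,756 kg, ¥401,816.88):
Base rate for 9668.05.06 is 8% + ¥1.19/kg.
Duty = ¥401,816.88 × 8% + 3,756 × ¥1.19 = ¥36,614.99.
Total = ¥72.00 + ¥0.00 + ¥36,614.99 = ¥36,686.99.

¥36,686.99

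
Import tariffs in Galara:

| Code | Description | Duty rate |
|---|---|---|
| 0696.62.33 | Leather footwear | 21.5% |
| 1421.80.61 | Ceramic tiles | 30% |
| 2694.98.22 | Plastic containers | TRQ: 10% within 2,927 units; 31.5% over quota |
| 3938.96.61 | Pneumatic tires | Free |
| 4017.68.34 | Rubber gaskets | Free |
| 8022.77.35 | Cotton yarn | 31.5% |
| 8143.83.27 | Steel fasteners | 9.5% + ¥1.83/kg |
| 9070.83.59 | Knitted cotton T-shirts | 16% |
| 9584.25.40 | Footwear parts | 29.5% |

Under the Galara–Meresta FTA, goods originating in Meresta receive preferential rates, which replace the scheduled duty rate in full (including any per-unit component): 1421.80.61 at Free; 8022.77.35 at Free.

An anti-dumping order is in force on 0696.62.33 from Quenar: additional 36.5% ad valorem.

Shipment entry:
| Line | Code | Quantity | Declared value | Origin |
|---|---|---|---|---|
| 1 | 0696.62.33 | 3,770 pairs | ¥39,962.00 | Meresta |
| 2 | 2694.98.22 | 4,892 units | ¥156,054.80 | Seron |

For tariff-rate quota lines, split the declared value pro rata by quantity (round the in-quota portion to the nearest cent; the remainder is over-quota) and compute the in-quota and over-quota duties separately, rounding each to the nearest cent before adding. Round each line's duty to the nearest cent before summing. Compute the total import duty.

¥37,674.26

Line 1 (0696.62.33, Meresta, 3,770 pairs, ¥39,962.00):
Base rate for 0696.62.33 is 21.5%.
Origin Meresta is the FTA partner but 0696.62.33 is not on the preference list; base rate stands.
The additional-duty order on 0696.62.33 targets Quenar, not Meresta; it does not apply.
Duty = ¥39,962.00 × 21.5% = ¥8,591.83.
Line 2 (2694.98.22, Seron, 4,892 units, ¥156,054.80):
Code 2694.98.22 is under a tariff-rate quota (threshold 2,927 units). In-quota: 2,927 units at 10%; over-quota: 1,965 units at 31.5%.
Pro-rata value split: in-quota = ¥156,054.80 × 2,927/4,892 = ¥93,371.30; over-quota = ¥156,054.80 − ¥93,371.30 = ¥62,683.50.
In-quota duty = ¥93,371.30 × 10% = ¥9,337.13. Over-quota duty = ¥62,683.50 × 31.5% = ¥19,745.30.
Line duty = ¥9,337.13 + ¥19,745.30 = ¥29,082.43.
Total = ¥8,591.83 + ¥29,082.43 = ¥37,674.26.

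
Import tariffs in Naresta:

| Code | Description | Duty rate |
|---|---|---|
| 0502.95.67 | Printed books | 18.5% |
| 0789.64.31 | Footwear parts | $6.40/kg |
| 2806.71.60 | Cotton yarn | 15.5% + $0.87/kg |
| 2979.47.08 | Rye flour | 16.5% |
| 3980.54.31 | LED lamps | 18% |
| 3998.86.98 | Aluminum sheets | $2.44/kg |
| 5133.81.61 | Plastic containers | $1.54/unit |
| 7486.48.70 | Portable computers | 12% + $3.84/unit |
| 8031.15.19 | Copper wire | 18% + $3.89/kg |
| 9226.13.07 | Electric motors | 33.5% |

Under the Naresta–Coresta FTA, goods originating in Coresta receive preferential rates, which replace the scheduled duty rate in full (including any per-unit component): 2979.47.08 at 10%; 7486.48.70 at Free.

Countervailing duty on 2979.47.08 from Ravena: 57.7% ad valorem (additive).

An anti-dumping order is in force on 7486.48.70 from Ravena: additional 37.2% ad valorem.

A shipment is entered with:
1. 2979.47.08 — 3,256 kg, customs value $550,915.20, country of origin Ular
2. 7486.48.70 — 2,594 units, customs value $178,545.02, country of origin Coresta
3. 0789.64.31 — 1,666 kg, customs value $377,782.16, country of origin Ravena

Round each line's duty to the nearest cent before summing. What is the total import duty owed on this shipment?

$101,563.41

Line 1 (2979.47.08, Ular, 3,256 kg, $550,915.20):
Base rate for 2979.47.08 is 16.5%.
2979.47.08 has an FTA preferential rate, but origin Ular is not Coresta; base rate stands.
The additional-duty order on 2979.47.08 targets Ravena, not Ular; it does not apply.
Duty = $550,915.20 × 16.5% = $90,901.01.
Line 2 (7486.48.70, Coresta, 2,594 units, $178,545.02):
Base rate for 7486.48.70 is 12% + $3.84/unit.
Origin Coresta qualifies under the Naresta–Coresta agreement and 7486.48.70 is covered: preferential rate Free applies instead.
The additional-duty order on 7486.48.70 targets Ravena, not Coresta; it does not apply.
Duty = $178,545.02 × 0% = $0.00.
Line 3 (0789.64.31, Ravena, 1,666 kg, $377,782.16):
Base rate for 0789.64.31 is $6.40/kg.
Duty = 1,666 × $6.40 = $10,662.40.
Total = $90,901.01 + $0.00 + $10,662.40 = $101,563.41.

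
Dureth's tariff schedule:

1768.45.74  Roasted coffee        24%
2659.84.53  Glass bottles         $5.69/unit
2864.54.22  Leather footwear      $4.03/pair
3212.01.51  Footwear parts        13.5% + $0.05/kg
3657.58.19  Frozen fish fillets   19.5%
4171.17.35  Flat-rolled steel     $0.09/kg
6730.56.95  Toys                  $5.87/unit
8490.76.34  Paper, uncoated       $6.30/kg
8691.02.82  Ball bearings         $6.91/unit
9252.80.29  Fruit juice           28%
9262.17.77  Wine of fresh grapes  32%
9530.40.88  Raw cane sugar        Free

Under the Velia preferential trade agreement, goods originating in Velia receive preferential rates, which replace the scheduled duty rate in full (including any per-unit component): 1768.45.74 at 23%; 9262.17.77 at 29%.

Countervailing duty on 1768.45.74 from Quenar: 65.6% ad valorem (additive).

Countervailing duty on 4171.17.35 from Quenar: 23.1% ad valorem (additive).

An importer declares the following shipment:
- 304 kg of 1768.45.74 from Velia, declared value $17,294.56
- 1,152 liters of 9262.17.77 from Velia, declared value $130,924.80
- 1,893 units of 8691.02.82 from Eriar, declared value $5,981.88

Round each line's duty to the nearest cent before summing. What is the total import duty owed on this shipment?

Line 1 (1768.45.74, Velia, 304 kg, $17,294.56):
Base rate for 1768.45.74 is 24%.
Origin Velia qualifies under the Dureth–Velia agreement and 1768.45.74 is covered: preferential rate 23% applies instead.
The additional-duty order on 1768.45.74 targets Quenar, not Velia; it does not apply.
Duty = $17,294.56 × 23% = $3,977.75.
Line 2 (9262.17.77, Velia, 1,152 liters, $130,924.80):
Base rate for 9262.17.77 is 32%.
Origin Velia qualifies under the Dureth–Velia agreement and 9262.17.77 is covered: preferential rate 29% applies instead.
Duty = $130,924.80 × 29% = $37,968.19.
Line 3 (8691.02.82, Eriar, 1,893 units, $5,981.88):
Base rate for 8691.02.82 is $6.91/unit.
Duty = 1,893 × $6.91 = $13,080.63.
Total = $3,977.75 + $37,968.19 + $13,080.63 = $55,026.57.

$55,026.57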